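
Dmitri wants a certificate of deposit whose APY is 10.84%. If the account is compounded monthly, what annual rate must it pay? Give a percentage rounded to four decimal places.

10.3360%

(1 + r/12)^12 − 1 = 0.1084, so 1 + r/12 = 1.1084^(1/12).
r/12 = 0.008613, so r = 0.103360 = 10.3360%.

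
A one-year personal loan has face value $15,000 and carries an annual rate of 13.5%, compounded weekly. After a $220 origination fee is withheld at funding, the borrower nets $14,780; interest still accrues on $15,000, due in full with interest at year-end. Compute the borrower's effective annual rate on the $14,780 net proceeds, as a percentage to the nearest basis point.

Amount owed after one year: 15,000 × (1 + 0.135/52)^52 = 15,000 × 1.144337 = $17,165.05.
Effective rate on net proceeds: 17,165.05 / 14,780 − 1 = 0.161370 = 16.14%.

16.14%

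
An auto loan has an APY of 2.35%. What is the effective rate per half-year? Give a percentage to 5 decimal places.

1.16818%

The per-half-year rate i satisfies (1 + i)^2 = 1 + 0.0235.
i = 1.0235^(1/2) − 1 = 0.0116818 = 1.16818%.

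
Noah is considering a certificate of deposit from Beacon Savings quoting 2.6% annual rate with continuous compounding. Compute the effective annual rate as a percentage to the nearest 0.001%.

With continuous compounding, EAR = e^0.026 − 1.
e^0.026 = 1.026341, so EAR = 0.026341 = 2.634%.

2.634%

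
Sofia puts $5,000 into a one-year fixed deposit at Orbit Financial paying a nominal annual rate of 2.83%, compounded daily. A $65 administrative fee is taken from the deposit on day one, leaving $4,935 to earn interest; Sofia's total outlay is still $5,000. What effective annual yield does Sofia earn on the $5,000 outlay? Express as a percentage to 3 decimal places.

1.533%

Value after one year: 4,935 × (1 + 0.0283/365)^365 = 4,935 × 1.028703 = $5,076.65.
Effective yield on the $5,000 outlay: 5,076.65 / 5,000 − 1 = 0.015330 = 1.533%.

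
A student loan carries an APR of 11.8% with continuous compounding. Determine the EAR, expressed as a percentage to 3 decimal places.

With continuous compounding, EAR = e^0.118 − 1.
e^0.118 = 1.125244, so EAR = 0.125244 = 12.524%.

12.524%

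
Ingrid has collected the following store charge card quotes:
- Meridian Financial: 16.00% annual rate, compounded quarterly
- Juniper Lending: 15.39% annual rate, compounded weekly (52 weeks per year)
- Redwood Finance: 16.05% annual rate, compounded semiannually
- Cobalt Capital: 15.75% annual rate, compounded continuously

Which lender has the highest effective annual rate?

Meridian Financial: (1 + 0.1600/4)^4 − 1 = 16.986%
Juniper Lending: (1 + 0.1539/52)^52 − 1 = 16.611%
Redwood Finance: (1 + 0.1605/2)^2 − 1 = 16.694%
Cobalt Capital: e^0.1575 − 1 = 17.058%
The highest effective annual rate is Cobalt Capital at 17.058%.

Cobalt Capital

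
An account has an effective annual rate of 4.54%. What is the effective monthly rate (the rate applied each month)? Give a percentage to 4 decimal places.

0.3707%

The per-month rate i satisfies (1 + i)^12 = 1 + 0.0454.
i = 1.0454^(1/12) − 1 = 0.0037068 = 0.3707%.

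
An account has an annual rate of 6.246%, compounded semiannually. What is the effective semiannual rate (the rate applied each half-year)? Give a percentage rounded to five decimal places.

With a nominal annual rate compounded semiannually, the periodic rate is the nominal rate divided by 2.
i = 0.06246 / 2 = 0.0312300 = 3.12300%.

3.12300%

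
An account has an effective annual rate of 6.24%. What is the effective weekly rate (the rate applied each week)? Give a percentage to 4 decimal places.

0.1165%

The per-week rate i satisfies (1 + i)^52 = 1 + 0.0624.
i = 1.0624^(1/52) − 1 = 0.0011647 = 0.1165%.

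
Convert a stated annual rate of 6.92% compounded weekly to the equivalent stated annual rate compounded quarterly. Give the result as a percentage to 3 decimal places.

6.976%

EAR = (1 + 0.0692/52)^52 − 1 = 0.071601.
Solve (1 + r/4)^4 = 1.071601: r/4 = 1.071601^(1/4) − 1 = 0.017439, so r = 0.069755 = 6.976%.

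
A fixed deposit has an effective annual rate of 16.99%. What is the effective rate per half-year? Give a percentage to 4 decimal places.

8.1619%

The per-half-year rate i satisfies (1 + i)^2 = 1 + 0.1699.
i = 1.1699^(1/2) − 1 = 0.0816192 = 8.1619%.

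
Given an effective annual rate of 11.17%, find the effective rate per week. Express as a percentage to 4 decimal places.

0.2038%

The per-week rate i satisfies (1 + i)^52 = 1 + 0.1117.
i = 1.1117^(1/52) − 1 = 0.0020384 = 0.2038%.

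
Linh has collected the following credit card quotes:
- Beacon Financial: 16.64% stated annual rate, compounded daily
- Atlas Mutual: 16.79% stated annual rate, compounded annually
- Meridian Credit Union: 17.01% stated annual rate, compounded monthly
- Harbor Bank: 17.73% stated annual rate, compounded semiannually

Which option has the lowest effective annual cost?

Atlas Mutual

Beacon Financial: (1 + 0.1664/365)^365 − 1 = 18.100%
Atlas Mutual: compounded annually, EAR = 16.790%
Meridian Credit Union: (1 + 0.1701/12)^12 − 1 = 18.401%
Harbor Bank: (1 + 0.1773/2)^2 − 1 = 18.516%
The lowest effective annual rate is Atlas Mutual at 16.790%.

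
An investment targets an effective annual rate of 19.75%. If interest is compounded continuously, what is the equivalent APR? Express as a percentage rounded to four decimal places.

18.0236%

Continuous: nominal r satisfies e^r − 1 = 0.1975.
r = ln(1 + 0.1975) = ln(1.1975) = 0.180236 = 18.0236%.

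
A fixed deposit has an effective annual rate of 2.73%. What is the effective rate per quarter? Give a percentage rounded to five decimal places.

0.67562%

The per-quarter rate i satisfies (1 + i)^4 = 1 + 0.0273.
i = 1.0273^(1/4) − 1 = 0.0067562 = 0.67562%.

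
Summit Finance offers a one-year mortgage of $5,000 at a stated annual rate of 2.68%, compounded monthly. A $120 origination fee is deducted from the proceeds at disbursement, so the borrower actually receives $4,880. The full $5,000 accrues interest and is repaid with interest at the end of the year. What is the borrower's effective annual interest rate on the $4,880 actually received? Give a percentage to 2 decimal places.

Amount owed after one year: 5,000 × (1 + 0.0268/12)^12 = 5,000 × 1.027132 = $5,135.66.
Effective rate on net proceeds: 5,135.66 / 4,880 − 1 = 0.052389 = 5.24%.

5.24%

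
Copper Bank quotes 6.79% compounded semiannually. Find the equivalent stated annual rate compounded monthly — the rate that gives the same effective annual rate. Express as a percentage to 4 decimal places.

EAR = (1 + 0.0679/2)^2 − 1 = 0.069053.
Solve (1 + r/12)^12 = 1.069053: r/12 = 1.069053^(1/12) − 1 = 0.005580, so r = 0.066959 = 6.6959%.

6.6959%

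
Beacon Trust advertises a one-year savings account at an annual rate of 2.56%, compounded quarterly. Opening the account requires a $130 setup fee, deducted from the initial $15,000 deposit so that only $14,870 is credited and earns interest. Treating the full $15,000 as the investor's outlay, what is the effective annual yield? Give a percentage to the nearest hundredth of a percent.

Value after one year: 14,870 × (1 + 0.0256/4)^4 = 14,870 × 1.025847 = $15,254.34.
Effective yield on the $15,000 outlay: 15,254.34 / 15,000 − 1 = 0.016956 = 1.70%.

1.70%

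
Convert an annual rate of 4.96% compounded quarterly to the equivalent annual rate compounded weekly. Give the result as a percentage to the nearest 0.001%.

EAR = (1 + 0.0496/4)^4 − 1 = 0.050530.
Solve (1 + r/52)^52 = 1.050530: r/52 = 1.050530^(1/52) − 1 = 0.000948, so r = 0.049318 = 4.932%.

4.932%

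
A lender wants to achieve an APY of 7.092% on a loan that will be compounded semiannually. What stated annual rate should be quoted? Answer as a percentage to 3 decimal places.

6.971%

(1 + r/2)^2 − 1 = 0.07092, so 1 + r/2 = 1.07092^(1/2).
r/2 = 0.034853, so r = 0.069705 = 6.971%.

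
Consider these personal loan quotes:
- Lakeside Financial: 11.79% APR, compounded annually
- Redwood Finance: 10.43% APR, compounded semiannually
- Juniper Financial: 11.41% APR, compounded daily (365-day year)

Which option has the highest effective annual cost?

Lakeside Financial: compounded annually, EAR = 11.790%
Redwood Finance: (1 + 0.1043/2)^2 − 1 = 10.702%
Juniper Financial: (1 + 0.1141/365)^365 − 1 = 12.084%
The highest effective annual rate is Juniper Financial at 12.084%.

Juniper Financial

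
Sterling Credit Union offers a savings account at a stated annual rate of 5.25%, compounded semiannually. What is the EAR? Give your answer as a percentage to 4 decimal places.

EAR = (1 + 0.0525/2)^2 − 1.
= (1 + 0.026250)^2 − 1 = 1.053189 − 1 = 5.3189%.

5.3189%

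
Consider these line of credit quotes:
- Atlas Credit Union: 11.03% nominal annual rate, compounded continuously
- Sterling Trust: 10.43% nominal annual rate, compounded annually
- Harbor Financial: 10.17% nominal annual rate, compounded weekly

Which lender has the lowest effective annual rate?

Atlas Credit Union: e^0.1103 − 1 = 11.661%
Sterling Trust: compounded annually, EAR = 10.430%
Harbor Financial: (1 + 0.1017/52)^52 − 1 = 10.694%
The lowest effective annual rate is Sterling Trust at 10.430%.

Sterling Trust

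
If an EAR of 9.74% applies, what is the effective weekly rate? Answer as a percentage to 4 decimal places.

The per-week rate i satisfies (1 + i)^52 = 1 + 0.0974.
i = 1.0974^(1/52) − 1 = 0.0017890 = 0.1789%.

0.1789%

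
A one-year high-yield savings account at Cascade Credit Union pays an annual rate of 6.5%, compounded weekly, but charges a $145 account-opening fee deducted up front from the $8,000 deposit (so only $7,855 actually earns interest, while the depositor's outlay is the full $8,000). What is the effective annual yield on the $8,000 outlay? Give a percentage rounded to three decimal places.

4.777%

Value after one year: 7,855 × (1 + 0.065/52)^52 = 7,855 × 1.067116 = $8,382.19.
Effective yield on the $8,000 outlay: 8,382.19 / 8,000 − 1 = 0.047774 = 4.777%.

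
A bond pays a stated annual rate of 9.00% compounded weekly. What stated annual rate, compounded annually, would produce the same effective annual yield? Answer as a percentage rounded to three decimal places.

EAR = (1 + 0.0900/52)^52 − 1 = 0.094089.
Compounded annually, the equivalent nominal rate is the EAR itself: 9.409%.

9.409%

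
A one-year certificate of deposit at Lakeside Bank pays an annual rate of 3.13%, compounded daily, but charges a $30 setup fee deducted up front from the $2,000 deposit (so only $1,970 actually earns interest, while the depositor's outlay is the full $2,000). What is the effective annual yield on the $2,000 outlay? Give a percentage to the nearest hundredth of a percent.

Value after one year: 1,970 × (1 + 0.0313/365)^365 = 1,970 × 1.031794 = $2,032.63.
Effective yield on the $2,000 outlay: 2,032.63 / 2,000 − 1 = 0.016317 = 1.63%.

1.63%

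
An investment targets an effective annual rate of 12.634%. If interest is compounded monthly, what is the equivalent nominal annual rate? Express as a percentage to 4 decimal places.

(1 + r/12)^12 − 1 = 0.12634, so 1 + r/12 = 1.12634^(1/12).
r/12 = 0.009964, so r = 0.119565 = 11.9565%.

11.9565%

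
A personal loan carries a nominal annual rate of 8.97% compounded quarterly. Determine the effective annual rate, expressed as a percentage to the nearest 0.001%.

EAR = (1 + 0.0897/4)^4 − 1.
= 1.092763 − 1 = 9.276%.

9.276%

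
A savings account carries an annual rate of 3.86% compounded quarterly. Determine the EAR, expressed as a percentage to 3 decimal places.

EAR = (1 + 0.0386/4)^4 − 1.
= (1 + 0.009650)^4 − 1 = 1.039162 − 1 = 3.916%.

3.916%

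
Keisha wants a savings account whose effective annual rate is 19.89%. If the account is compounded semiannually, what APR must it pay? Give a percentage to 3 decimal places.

18.989%

(1 + r/2)^2 − 1 = 0.1989, so 1 + r/2 = 1.1989^(1/2).
r/2 = 0.094943, so r = 0.189886 = 18.989%.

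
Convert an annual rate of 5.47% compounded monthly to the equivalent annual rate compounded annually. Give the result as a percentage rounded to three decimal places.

EAR = (1 + 0.0547/12)^12 − 1 = 0.056092.
Compounded annually, the equivalent nominal rate is the EAR itself: 5.609%.

5.609%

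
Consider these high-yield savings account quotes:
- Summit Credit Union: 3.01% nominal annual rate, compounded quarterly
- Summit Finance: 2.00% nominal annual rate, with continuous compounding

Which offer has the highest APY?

Summit Credit Union

Summit Credit Union: (1 + 0.0301/4)^4 − 1 = 3.044%
Summit Finance: e^0.0200 − 1 = 2.020%
The highest effective annual rate is Summit Credit Union at 3.044%.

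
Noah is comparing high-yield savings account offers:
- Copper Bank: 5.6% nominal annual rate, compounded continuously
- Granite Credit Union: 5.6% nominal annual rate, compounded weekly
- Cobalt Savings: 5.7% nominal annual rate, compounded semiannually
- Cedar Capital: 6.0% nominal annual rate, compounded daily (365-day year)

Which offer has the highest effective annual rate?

Copper Bank: e^0.056 − 1 = 5.760%
Granite Credit Union: (1 + 0.056/52)^52 − 1 = 5.757%
Cobalt Savings: (1 + 0.057/2)^2 − 1 = 5.781%
Cedar Capital: (1 + 0.060/365)^365 − 1 = 6.183%
The highest effective annual rate is Cedar Capital at 6.183%.

Cedar Capital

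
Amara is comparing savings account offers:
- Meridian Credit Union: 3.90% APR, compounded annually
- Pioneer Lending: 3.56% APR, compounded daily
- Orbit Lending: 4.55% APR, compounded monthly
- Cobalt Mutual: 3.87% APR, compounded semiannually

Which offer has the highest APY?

Meridian Credit Union: compounded annually, EAR = 3.900%
Pioneer Lending: (1 + 0.0356/365)^365 − 1 = 3.624%
Orbit Lending: (1 + 0.0455/12)^12 − 1 = 4.646%
Cobalt Mutual: (1 + 0.0387/2)^2 − 1 = 3.907%
The highest effective annual rate is Orbit Lending at 4.646%.

Orbit Lending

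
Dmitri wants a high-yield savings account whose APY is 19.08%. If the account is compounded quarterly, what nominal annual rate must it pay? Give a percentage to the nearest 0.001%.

(1 + r/4)^4 − 1 = 0.1908, so 1 + r/4 = 1.1908^(1/4).
r/4 = 0.044623, so r = 0.178493 = 17.849%.

17.849%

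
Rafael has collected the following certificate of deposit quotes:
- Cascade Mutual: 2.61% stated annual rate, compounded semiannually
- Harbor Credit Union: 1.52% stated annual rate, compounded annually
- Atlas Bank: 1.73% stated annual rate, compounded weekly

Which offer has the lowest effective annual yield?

Harbor Credit Union

Cascade Mutual: (1 + 0.0261/2)^2 − 1 = 2.627%
Harbor Credit Union: compounded annually, EAR = 1.520%
Atlas Bank: (1 + 0.0173/52)^52 − 1 = 1.745%
The lowest effective annual rate is Harbor Credit Union at 1.520%.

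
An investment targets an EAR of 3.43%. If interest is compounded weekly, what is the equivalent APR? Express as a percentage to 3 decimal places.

(1 + r/52)^52 − 1 = 0.0343, so 1 + r/52 = 1.0343^(1/52).
r/52 = 0.000649, so r = 0.033736 = 3.374%.

3.374%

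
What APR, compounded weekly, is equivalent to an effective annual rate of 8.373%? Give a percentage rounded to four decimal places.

(1 + r/52)^52 − 1 = 0.08373, so 1 + r/52 = 1.08373^(1/52).
r/52 = 0.001548, so r = 0.080471 = 8.0471%.

8.0471%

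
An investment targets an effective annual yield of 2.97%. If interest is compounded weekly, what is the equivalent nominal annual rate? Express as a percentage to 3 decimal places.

2.928%

(1 + r/52)^52 − 1 = 0.0297, so 1 + r/52 = 1.0297^(1/52).
r/52 = 0.000563, so r = 0.029276 = 2.928%.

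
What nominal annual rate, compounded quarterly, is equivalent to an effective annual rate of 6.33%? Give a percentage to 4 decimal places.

6.1851%

(1 + r/4)^4 − 1 = 0.0633, so 1 + r/4 = 1.0633^(1/4).
r/4 = 0.015463, so r = 0.061851 = 6.1851%.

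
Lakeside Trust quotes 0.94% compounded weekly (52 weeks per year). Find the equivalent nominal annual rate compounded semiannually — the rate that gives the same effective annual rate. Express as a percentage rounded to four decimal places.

0.9421%

EAR = (1 + 0.0094/52)^52 − 1 = 0.009443.
Solve (1 + r/2)^2 = 1.009443: r/2 = 1.009443^(1/2) − 1 = 0.004711, so r = 0.009421 = 0.9421%.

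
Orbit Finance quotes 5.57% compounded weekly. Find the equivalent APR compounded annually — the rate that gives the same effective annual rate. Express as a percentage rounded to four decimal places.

5.7249%

EAR = (1 + 0.0557/52)^52 − 1 = 0.057249.
Compounded annually, the equivalent nominal rate is the EAR itself: 5.7249%.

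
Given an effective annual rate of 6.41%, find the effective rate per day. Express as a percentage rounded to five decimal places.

The per-day rate i satisfies (1 + i)^365 = 1 + 0.0641.
i = 1.0641^(1/365) − 1 = 0.0001702 = 0.01702%.

0.01702%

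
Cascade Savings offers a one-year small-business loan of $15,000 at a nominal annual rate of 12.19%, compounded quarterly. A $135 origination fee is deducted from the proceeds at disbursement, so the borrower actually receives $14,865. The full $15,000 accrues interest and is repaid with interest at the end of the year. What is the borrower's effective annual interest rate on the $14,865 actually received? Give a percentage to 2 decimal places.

Amount owed after one year: 15,000 × (1 + 0.1219/4)^4 = 15,000 × 1.127586 = $16,913.80.
Effective rate on net proceeds: 16,913.80 / 14,865 − 1 = 0.137827 = 13.78%.

13.78%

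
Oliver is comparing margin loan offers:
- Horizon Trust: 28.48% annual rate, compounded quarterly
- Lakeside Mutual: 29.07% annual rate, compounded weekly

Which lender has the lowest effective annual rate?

Horizon Trust: (1 + 0.2848/4)^4 − 1 = 31.669%
Lakeside Mutual: (1 + 0.2907/52)^52 − 1 = 33.628%
The lowest effective annual rate is Horizon Trust at 31.669%.

Horizon Trust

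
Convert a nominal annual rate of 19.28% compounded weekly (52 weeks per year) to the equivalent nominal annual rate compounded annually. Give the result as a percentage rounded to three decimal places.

21.221%

EAR = (1 + 0.1928/52)^52 − 1 = 0.212208.
Compounded annually, the equivalent nominal rate is the EAR itself: 21.221%.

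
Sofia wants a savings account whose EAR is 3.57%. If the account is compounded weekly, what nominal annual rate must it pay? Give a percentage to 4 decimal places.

3.5089%

(1 + r/52)^52 − 1 = 0.0357, so 1 + r/52 = 1.0357^(1/52).
r/52 = 0.000675, so r = 0.035089 = 3.5089%.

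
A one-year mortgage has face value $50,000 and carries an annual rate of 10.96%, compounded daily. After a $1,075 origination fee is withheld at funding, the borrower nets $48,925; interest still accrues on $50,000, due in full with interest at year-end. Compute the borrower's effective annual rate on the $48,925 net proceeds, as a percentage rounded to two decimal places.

14.03%

Amount owed after one year: 50,000 × (1 + 0.1096/365)^365 = 50,000 × 1.115813 = $55,790.66.
Effective rate on net proceeds: 55,790.66 / 48,925 − 1 = 0.140330 = 14.03%.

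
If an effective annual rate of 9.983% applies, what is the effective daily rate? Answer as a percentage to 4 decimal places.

The per-day rate i satisfies (1 + i)^365 = 1 + 0.09983.
i = 1.09983^(1/365) − 1 = 0.0002607 = 0.0261%.

0.0261%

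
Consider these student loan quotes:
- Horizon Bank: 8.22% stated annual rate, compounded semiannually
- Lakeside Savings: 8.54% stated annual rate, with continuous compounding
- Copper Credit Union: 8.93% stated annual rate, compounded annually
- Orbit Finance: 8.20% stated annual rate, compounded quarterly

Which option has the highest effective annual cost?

Copper Credit Union

Horizon Bank: (1 + 0.0822/2)^2 − 1 = 8.389%
Lakeside Savings: e^0.0854 − 1 = 8.915%
Copper Credit Union: compounded annually, EAR = 8.930%
Orbit Finance: (1 + 0.0820/4)^4 − 1 = 8.456%
The highest effective annual rate is Copper Credit Union at 8.930%.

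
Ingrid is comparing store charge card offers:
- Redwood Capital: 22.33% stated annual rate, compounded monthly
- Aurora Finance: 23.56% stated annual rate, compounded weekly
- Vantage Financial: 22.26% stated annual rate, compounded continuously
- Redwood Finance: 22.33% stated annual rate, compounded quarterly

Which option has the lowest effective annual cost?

Redwood Finance

Redwood Capital: (1 + 0.2233/12)^12 − 1 = 24.763%
Aurora Finance: (1 + 0.2356/52)^52 − 1 = 26.499%
Vantage Financial: e^0.2226 − 1 = 24.932%
Redwood Finance: (1 + 0.2233/4)^4 − 1 = 24.270%
The lowest effective annual rate is Redwood Finance at 24.270%.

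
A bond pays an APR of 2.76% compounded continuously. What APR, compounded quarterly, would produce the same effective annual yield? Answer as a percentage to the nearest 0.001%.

EAR under continuous compounding: e^0.0276 − 1 = 0.027984.
Solve (1 + r/4)^4 = 1.027984: r/4 = 1.027984^(1/4) − 1 = 0.006924, so r = 0.027695 = 2.770%.

2.770%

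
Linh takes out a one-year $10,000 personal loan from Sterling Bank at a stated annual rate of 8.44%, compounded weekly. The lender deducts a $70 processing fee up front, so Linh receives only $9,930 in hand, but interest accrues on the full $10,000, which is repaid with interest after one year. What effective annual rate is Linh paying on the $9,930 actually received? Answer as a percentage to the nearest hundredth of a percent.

Amount owed after one year: 10,000 × (1 + 0.0844/52)^52 = 10,000 × 1.087990 = $10,879.90.
Effective rate on net proceeds: 10,879.90 / 9,930 − 1 = 0.095659 = 9.57%.

9.57%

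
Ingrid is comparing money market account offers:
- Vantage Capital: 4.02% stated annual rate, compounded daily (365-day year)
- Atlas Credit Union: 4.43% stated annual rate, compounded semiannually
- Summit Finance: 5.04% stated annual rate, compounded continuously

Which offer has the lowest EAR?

Vantage Capital

Vantage Capital: (1 + 0.0402/365)^365 − 1 = 4.102%
Atlas Credit Union: (1 + 0.0443/2)^2 − 1 = 4.479%
Summit Finance: e^0.0504 − 1 = 5.169%
The lowest effective annual rate is Vantage Capital at 4.102%.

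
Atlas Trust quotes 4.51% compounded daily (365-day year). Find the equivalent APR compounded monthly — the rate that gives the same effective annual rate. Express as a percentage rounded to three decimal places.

4.518%

EAR = (1 + 0.0451/365)^365 − 1 = 0.046130.
Solve (1 + r/12)^12 = 1.046130: r/12 = 1.046130^(1/12) − 1 = 0.003765, so r = 0.045182 = 4.518%.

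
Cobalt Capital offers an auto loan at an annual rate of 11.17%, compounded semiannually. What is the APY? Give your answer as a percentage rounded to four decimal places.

EAR = (1 + 0.1117/2)^2 − 1.
= 1.114819 − 1 = 11.4819%.

11.4819%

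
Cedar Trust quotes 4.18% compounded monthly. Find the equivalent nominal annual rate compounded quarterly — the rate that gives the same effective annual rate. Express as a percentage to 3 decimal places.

EAR = (1 + 0.0418/12)^12 − 1 = 0.042610.
Solve (1 + r/4)^4 = 1.042610: r/4 = 1.042610^(1/4) − 1 = 0.010486, so r = 0.041946 = 4.195%.

4.195%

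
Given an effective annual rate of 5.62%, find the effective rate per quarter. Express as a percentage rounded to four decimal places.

The per-quarter rate i satisfies (1 + i)^4 = 1 + 0.0562.
i = 1.0562^(1/4) − 1 = 0.0137632 = 1.3763%.

1.3763%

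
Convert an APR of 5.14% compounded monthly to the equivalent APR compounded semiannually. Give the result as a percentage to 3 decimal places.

5.195%

EAR = (1 + 0.0514/12)^12 − 1 = 0.052628.
Solve (1 + r/2)^2 = 1.052628: r/2 = 1.052628^(1/2) − 1 = 0.025977, so r = 0.051954 = 5.195%.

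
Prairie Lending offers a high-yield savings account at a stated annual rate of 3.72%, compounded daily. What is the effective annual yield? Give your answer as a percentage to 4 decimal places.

EAR = (1 + 0.0372/365)^365 − 1.
= 1.037899 − 1 = 3.7899%.

3.7899%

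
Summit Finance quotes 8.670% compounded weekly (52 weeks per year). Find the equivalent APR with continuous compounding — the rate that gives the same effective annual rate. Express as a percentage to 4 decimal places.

8.6628%

EAR = (1 + 0.08670/52)^52 − 1 = 0.090491.
Equivalent continuous rate: r = ln(1 + 0.090491) = 0.086628 = 8.6628%.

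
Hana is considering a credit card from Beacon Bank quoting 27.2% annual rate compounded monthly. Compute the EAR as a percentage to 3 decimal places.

30.861%

EAR = (1 + 0.272/12)^12 − 1.
= 1.308607 − 1 = 30.861%.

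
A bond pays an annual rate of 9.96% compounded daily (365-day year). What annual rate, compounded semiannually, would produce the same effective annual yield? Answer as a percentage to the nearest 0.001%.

EAR = (1 + 0.0996/365)^365 − 1 = 0.104714.
Solve (1 + r/2)^2 = 1.104714: r/2 = 1.104714^(1/2) − 1 = 0.051054, so r = 0.102107 = 10.211%.

10.211%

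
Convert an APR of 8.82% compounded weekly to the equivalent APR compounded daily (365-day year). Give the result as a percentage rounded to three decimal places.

EAR = (1 + 0.0882/52)^52 − 1 = 0.092125.
Solve (1 + r/365)^365 = 1.092125: r/365 = 1.092125^(1/365) − 1 = 0.000241, so r = 0.088136 = 8.814%.

8.814%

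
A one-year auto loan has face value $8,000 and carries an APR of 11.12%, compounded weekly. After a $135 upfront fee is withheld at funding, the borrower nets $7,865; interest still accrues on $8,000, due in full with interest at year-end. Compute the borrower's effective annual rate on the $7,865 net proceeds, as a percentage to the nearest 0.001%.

Amount owed after one year: 8,000 × (1 + 0.1112/52)^52 = 8,000 × 1.117486 = $8,939.89.
Effective rate on net proceeds: 8,939.89 / 7,865 − 1 = 0.136667 = 13.667%.

13.667%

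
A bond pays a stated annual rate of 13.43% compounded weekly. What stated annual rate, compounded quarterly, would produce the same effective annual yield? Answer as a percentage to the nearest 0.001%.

EAR = (1 + 0.1343/52)^52 − 1 = 0.143538.
Solve (1 + r/4)^4 = 1.143538: r/4 = 1.143538^(1/4) − 1 = 0.034100, so r = 0.136401 = 13.640%.

13.640%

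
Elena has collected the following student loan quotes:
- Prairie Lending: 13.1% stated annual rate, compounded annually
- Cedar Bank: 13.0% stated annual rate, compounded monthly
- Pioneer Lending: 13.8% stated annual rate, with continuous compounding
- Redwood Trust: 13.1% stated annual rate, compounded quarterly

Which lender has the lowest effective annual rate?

Prairie Lending

Prairie Lending: compounded annually, EAR = 13.100%
Cedar Bank: (1 + 0.130/12)^12 − 1 = 13.803%
Pioneer Lending: e^0.138 − 1 = 14.798%
Redwood Trust: (1 + 0.131/4)^4 − 1 = 13.758%
The lowest effective annual rate is Prairie Lending at 13.100%.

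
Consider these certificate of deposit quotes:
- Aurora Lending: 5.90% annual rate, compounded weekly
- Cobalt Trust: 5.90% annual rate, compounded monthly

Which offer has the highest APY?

Aurora Lending

Aurora Lending: (1 + 0.0590/52)^52 − 1 = 6.074%
Cobalt Trust: (1 + 0.0590/12)^12 − 1 = 6.062%
The highest effective annual rate is Aurora Lending at 6.074%.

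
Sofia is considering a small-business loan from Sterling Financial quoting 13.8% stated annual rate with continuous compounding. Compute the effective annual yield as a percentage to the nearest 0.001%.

14.798%

With continuous compounding, EAR = e^0.138 − 1.
e^0.138 = 1.147976, so EAR = 0.147976 = 14.798%.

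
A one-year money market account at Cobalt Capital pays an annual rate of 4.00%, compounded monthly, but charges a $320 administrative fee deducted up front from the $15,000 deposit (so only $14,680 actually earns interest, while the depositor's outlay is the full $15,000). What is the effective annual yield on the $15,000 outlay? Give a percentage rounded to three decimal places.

Value after one year: 14,680 × (1 + 0.0400/12)^12 = 14,680 × 1.040742 = $15,278.09.
Effective yield on the $15,000 outlay: 15,278.09 / 15,000 − 1 = 0.018539 = 1.854%.

1.854%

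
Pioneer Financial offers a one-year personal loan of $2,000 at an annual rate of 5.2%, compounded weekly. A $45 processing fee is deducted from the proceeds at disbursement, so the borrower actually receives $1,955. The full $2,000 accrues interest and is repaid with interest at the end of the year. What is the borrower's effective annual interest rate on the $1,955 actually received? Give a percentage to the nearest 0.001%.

7.759%

Amount owed after one year: 2,000 × (1 + 0.052/52)^52 = 2,000 × 1.053348 = $2,106.70.
Effective rate on net proceeds: 2,106.70 / 1,955 − 1 = 0.077594 = 7.759%.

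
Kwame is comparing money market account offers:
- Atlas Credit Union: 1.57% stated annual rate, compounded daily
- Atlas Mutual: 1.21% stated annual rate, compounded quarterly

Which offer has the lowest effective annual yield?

Atlas Mutual

Atlas Credit Union: (1 + 0.0157/365)^365 − 1 = 1.582%
Atlas Mutual: (1 + 0.0121/4)^4 − 1 = 1.216%
The lowest effective annual rate is Atlas Mutual at 1.216%.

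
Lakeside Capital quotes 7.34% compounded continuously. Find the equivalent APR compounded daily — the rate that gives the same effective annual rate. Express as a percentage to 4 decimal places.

EAR under continuous compounding: e^0.0734 − 1 = 0.076161.
Solve (1 + r/365)^365 = 1.076161: r/365 = 1.076161^(1/365) − 1 = 0.000201, so r = 0.073407 = 7.3407%.

7.3407%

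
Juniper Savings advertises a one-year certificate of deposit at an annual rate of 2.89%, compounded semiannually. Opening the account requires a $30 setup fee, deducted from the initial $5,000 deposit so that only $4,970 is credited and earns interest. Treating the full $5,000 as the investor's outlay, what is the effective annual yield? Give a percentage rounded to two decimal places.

Value after one year: 4,970 × (1 + 0.0289/2)^2 = 4,970 × 1.029109 = $5,114.67.
Effective yield on the $5,000 outlay: 5,114.67 / 5,000 − 1 = 0.022934 = 2.29%.

2.29%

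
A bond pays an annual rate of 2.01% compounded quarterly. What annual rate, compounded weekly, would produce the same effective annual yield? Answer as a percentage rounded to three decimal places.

2.005%

EAR = (1 + 0.0201/4)^4 − 1 = 0.020252.
Solve (1 + r/52)^52 = 1.020252: r/52 = 1.020252^(1/52) − 1 = 0.000386, so r = 0.020054 = 2.005%.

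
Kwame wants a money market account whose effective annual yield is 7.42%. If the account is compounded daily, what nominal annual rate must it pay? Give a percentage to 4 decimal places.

7.1583%

(1 + r/365)^365 − 1 = 0.0742, so 1 + r/365 = 1.0742^(1/365).
r/365 = 0.000196, so r = 0.071583 = 7.1583%.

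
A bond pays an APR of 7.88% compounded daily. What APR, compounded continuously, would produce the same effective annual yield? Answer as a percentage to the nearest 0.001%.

7.879%

EAR = (1 + 0.0788/365)^365 − 1 = 0.081979.
Equivalent continuous rate: r = ln(1 + 0.081979) = 0.078791 = 7.879%.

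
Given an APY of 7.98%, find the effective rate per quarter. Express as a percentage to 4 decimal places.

1.9379%

The per-quarter rate i satisfies (1 + i)^4 = 1 + 0.0798.
i = 1.0798^(1/4) − 1 = 0.0193793 = 1.9379%.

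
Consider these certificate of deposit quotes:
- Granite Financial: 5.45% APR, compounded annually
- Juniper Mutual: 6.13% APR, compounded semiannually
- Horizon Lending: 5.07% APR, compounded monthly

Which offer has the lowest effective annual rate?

Granite Financial: compounded annually, EAR = 5.450%
Juniper Mutual: (1 + 0.0613/2)^2 − 1 = 6.224%
Horizon Lending: (1 + 0.0507/12)^12 − 1 = 5.189%
The lowest effective annual rate is Horizon Lending at 5.189%.

Horizon Lending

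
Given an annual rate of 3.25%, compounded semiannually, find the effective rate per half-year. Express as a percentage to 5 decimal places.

With a nominal annual rate compounded semiannually, the periodic rate is the nominal rate divided by 2.
i = 0.0325 / 2 = 0.0162500 = 1.62500%.

1.62500%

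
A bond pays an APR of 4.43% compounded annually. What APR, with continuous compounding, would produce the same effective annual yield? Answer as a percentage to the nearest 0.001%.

Compounded annually, EAR = nominal = 0.044300.
Equivalent continuous rate: r = ln(1 + 0.044300) = 0.043347 = 4.335%.

4.335%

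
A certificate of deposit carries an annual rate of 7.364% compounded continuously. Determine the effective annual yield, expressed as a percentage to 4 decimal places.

With continuous compounding, EAR = e^0.07364 − 1.
e^0.07364 = 1.076419, so EAR = 0.076419 = 7.6419%.

7.6419%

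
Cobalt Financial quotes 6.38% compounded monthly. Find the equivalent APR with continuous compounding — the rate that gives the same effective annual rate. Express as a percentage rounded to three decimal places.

EAR = (1 + 0.0638/12)^12 − 1 = 0.065699.
Equivalent continuous rate: r = ln(1 + 0.065699) = 0.063631 = 6.363%.

6.363%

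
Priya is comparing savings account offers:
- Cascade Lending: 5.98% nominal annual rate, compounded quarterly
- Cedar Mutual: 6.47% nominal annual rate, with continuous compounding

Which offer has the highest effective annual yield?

Cedar Mutual

Cascade Lending: (1 + 0.0598/4)^4 − 1 = 6.115%
Cedar Mutual: e^0.0647 − 1 = 6.684%
The highest effective annual rate is Cedar Mutual at 6.684%.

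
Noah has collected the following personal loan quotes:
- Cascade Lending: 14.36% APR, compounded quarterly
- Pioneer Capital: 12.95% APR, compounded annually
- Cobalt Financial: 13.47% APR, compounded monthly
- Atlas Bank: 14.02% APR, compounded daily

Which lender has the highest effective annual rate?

Cascade Lending

Cascade Lending: (1 + 0.1436/4)^4 − 1 = 15.152%
Pioneer Capital: compounded annually, EAR = 12.950%
Cobalt Financial: (1 + 0.1347/12)^12 − 1 = 14.334%
Atlas Bank: (1 + 0.1402/365)^365 − 1 = 15.047%
The highest effective annual rate is Cascade Lending at 15.152%.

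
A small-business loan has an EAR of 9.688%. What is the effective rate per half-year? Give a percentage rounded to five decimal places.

4.73204%

The per-half-year rate i satisfies (1 + i)^2 = 1 + 0.09688.
i = 1.09688^(1/2) − 1 = 0.0473204 = 4.73204%.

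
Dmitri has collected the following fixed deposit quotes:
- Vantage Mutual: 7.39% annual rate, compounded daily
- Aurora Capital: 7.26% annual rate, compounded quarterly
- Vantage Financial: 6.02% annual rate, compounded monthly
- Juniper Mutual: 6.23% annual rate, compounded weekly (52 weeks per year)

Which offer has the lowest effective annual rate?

Vantage Mutual: (1 + 0.0739/365)^365 − 1 = 7.669%
Aurora Capital: (1 + 0.0726/4)^4 − 1 = 7.460%
Vantage Financial: (1 + 0.0602/12)^12 − 1 = 6.189%
Juniper Mutual: (1 + 0.0623/52)^52 − 1 = 6.424%
The lowest effective annual rate is Vantage Financial at 6.189%.

Vantage Financial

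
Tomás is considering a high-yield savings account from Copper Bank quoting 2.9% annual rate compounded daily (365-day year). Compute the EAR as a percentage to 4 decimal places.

EAR = (1 + 0.029/365)^365 − 1.
= (1 + 0.000079)^365 − 1 = 1.029423 − 1 = 2.9423%.

2.9423%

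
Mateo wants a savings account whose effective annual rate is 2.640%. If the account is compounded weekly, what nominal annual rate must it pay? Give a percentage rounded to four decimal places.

2.6064%

(1 + r/52)^52 − 1 = 0.02640, so 1 + r/52 = 1.02640^(1/52).
r/52 = 0.000501, so r = 0.026064 = 2.6064%.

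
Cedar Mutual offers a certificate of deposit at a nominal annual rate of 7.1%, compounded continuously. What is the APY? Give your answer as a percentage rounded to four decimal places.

7.3581%

With continuous compounding, EAR = e^0.071 − 1.
e^0.071 = 1.073581, so EAR = 0.073581 = 7.3581%.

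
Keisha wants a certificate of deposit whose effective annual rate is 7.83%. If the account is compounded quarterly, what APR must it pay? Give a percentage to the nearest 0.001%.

(1 + r/4)^4 − 1 = 0.0783, so 1 + r/4 = 1.0783^(1/4).
r/4 = 0.019025, so r = 0.076101 = 7.610%.

7.610%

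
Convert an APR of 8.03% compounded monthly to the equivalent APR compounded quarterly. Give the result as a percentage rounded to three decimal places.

8.084%

EAR = (1 + 0.0803/12)^12 − 1 = 0.083322.
Solve (1 + r/4)^4 = 1.083322: r/4 = 1.083322^(1/4) − 1 = 0.020210, so r = 0.080839 = 8.084%.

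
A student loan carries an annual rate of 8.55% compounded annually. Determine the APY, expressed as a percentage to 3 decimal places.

Annual compounding means the effective rate equals the nominal rate: 8.550%.

8.550%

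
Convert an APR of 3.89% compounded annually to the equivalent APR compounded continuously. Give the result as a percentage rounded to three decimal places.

3.816%

Compounded annually, EAR = nominal = 0.038900.
Equivalent continuous rate: r = ln(1 + 0.038900) = 0.038162 = 3.816%.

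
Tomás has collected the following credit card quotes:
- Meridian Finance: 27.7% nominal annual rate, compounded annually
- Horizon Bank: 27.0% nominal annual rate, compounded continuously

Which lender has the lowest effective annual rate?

Meridian Finance: compounded annually, EAR = 27.700%
Horizon Bank: e^0.270 − 1 = 30.996%
The lowest effective annual rate is Meridian Finance at 27.700%.

Meridian Finance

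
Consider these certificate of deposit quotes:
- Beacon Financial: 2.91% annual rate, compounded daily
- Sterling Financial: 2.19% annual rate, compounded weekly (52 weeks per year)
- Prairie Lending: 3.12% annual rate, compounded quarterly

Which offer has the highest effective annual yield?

Beacon Financial: (1 + 0.0291/365)^365 − 1 = 2.953%
Sterling Financial: (1 + 0.0219/52)^52 − 1 = 2.214%
Prairie Lending: (1 + 0.0312/4)^4 − 1 = 3.157%
The highest effective annual rate is Prairie Lending at 3.157%.

Prairie Lending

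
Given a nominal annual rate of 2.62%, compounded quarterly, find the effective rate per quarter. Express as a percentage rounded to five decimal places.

With a nominal annual rate compounded quarterly, the periodic rate is the nominal rate divided by 4.
i = 0.0262 / 4 = 0.0065500 = 0.65500%.

0.65500%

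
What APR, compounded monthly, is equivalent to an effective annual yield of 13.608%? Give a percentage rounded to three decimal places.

12.826%

(1 + r/12)^12 − 1 = 0.13608, so 1 + r/12 = 1.13608^(1/12).
r/12 = 0.010689, so r = 0.128264 = 12.826%.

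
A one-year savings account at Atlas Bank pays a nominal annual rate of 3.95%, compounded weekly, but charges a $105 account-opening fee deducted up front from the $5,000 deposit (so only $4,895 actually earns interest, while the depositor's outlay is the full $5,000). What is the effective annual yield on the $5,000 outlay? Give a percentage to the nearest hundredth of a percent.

Value after one year: 4,895 × (1 + 0.0395/52)^52 = 4,895 × 1.040275 = $5,092.15.
Effective yield on the $5,000 outlay: 5,092.15 / 5,000 − 1 = 0.018429 = 1.84%.

1.84%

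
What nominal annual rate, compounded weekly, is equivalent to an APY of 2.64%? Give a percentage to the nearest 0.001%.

2.606%

(1 + r/52)^52 − 1 = 0.0264, so 1 + r/52 = 1.0264^(1/52).
r/52 = 0.000501, so r = 0.026064 = 2.606%.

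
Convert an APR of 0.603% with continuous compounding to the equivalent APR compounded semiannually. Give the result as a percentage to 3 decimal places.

0.604%

EAR under continuous compounding: e^0.00603 − 1 = 0.006048.
Solve (1 + r/2)^2 = 1.006048: r/2 = 1.006048^(1/2) − 1 = 0.003020, so r = 0.006039 = 0.604%.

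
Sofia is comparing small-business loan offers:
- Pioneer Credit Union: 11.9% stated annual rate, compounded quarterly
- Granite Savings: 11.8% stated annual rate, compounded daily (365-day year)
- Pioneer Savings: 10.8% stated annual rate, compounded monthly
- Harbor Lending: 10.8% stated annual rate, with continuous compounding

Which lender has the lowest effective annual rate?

Pioneer Savings

Pioneer Credit Union: (1 + 0.119/4)^4 − 1 = 12.442%
Granite Savings: (1 + 0.118/365)^365 − 1 = 12.522%
Pioneer Savings: (1 + 0.108/12)^12 − 1 = 11.351%
Harbor Lending: e^0.108 − 1 = 11.405%
The lowest effective annual rate is Pioneer Savings at 11.351%.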